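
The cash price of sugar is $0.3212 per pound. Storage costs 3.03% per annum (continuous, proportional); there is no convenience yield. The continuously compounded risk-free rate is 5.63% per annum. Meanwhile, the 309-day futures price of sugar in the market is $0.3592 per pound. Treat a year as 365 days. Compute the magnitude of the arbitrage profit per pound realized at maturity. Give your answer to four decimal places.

$0.0136 per pound

Fair futures: F* = S·e^(carry·T), with carry = (r + u) = 0.0563 + 0.0303 = 0.0866
F* = 0.3212 · e^(0.0866 × 309/365) = 0.3212 · e^0.073313 = 0.3212 × 1.076067 = $0.3456
Market $0.3592 > fair $0.3456: forward overpriced → cash-and-carry (buy spot, short the forward).
At maturity, profit = |F_mkt − F*| = |0.3592 − 0.3456| = $0.0136 per pound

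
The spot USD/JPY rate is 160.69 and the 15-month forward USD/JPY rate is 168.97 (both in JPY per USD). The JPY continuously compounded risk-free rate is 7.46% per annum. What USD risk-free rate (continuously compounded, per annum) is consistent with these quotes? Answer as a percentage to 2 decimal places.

F = S·e^((r_JPY − r_USD)T) ⇒ r_USD = r_JPY − ln(F/S)/T
ln(168.97/160.69) = 0.050244; /(15/12) = 0.040195
r_USD = 0.0746 − 0.040195 = 0.034405
r_USD = 3.44%

3.44%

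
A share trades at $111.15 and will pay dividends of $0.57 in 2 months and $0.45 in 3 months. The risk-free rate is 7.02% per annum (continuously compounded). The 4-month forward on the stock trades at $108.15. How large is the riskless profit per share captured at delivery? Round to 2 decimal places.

$4.60 per share

PV(dividends) I = 0.57·e^(−0.0702·2/12) + 0.45·e^(−0.0702·3/12) = 1.0055
Fair forward F* = (S − I)·e^(rT) = (111.15 − 1.0055)·e^0.023400 = 110.1445 × 1.023676 = 112.7523
Market $108.15 < fair 112.7523: forward underpriced → reverse cash-and-carry (short the stock, invest proceeds at r, pay the dividends, go long the forward).
Profit at T = |F_mkt − F*| = |108.15 − 112.7523| = $4.60 per share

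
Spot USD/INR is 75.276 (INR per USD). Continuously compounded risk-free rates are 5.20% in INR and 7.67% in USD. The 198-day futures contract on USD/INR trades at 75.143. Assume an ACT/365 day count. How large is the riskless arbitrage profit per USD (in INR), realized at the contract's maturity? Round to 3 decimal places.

0.869 per USD (in INR)

Fair futures: F* = S·e^(carry·T), with carry = (r_INR − r_USD) = 0.0520 − 0.0767 = -0.0247
F* = 75.276 · e^(-0.0247 × 198/365) = 75.276 · e^-0.013399 = 75.276 × 0.986690 = 74.2741
Market 75.143 > fair 74.2741: forward overpriced → cash-and-carry (buy spot, short the forward).
At maturity, profit = |F_mkt − F*| = |75.143 − 74.2741| = 0.869 per USD (in INR)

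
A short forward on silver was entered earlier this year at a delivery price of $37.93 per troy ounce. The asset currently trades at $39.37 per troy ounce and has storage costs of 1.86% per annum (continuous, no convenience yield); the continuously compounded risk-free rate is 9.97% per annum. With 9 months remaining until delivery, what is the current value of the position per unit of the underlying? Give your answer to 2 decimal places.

-$4.73 per troy ounce

Current fair forward for the remaining 9 months: F = S·e^((r + u)·T), (r + u) = 0.0997 + 0.0186 = 0.1183
F = 39.37 · e^(0.1183 × 9/12) = 39.37 × 1.092780 = 43.0227
Value of long forward = (F − K)·e^(−rT) = (43.0227 − 37.93) · e^(−0.0997·9/12)
= 5.0927 × 0.927952 = 4.73
Short position value = −(long value) = -$4.73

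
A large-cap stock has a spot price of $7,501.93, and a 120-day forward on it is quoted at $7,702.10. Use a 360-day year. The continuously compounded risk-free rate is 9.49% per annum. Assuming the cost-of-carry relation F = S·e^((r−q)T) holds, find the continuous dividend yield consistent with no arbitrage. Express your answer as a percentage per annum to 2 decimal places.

1.59%

From F = S·e^((r−q)T): (r − q) = ln(F/S)/T
ln(7702.10/7501.93) = ln(1.026682) = 0.026332
(r − q) = 0.026332 / (120/360) = 0.078996
q = r − ln(F/S)/T = 0.0949 − 0.078996 = 0.015904
q = 1.59%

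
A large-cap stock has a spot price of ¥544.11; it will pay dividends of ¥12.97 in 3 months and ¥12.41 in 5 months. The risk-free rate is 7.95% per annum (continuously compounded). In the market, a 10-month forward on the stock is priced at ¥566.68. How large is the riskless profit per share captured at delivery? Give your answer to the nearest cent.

PV(dividends) I = 12.97·e^(−0.0795·3/12) + 12.41·e^(−0.0795·5/12) = 24.7204
Fair forward F* = (S − I)·e^(rT) = (544.11 − 24.7204)·e^0.066250 = 519.3896 × 1.068494 = 554.9647
Market ¥566.68 > fair 554.9647: forward overpriced → cash-and-carry (borrow at r, buy the stock and collect the dividends, short the forward).
Profit at T = |F_mkt − F*| = |566.68 − 554.9647| = ¥11.72 per share

¥11.72 per share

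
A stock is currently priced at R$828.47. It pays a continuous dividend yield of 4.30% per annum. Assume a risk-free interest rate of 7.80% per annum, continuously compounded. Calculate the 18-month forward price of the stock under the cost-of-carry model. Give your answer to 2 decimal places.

F = S·e^((r − q)T) = 828.47 · e^((0.0780 − 0.0430) × 18/12)
= 828.47 · e^0.052500 = 828.47 × 1.053903
F = R$873.13

R$873.13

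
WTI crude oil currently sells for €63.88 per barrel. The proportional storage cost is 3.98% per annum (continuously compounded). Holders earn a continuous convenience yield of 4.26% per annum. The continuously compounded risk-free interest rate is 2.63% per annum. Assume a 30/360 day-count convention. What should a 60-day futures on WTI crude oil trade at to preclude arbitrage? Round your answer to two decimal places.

Net carry = r + u − y = 0.0263 + 0.0398 − 0.0426 = 0.0235
F = S·e^((r+u−y)T) = 63.88 · e^(0.0235 × 60/360) = 63.88 · e^0.003917
= 63.88 × 1.003925 = €64.13 per barrel

€64.13 per barrel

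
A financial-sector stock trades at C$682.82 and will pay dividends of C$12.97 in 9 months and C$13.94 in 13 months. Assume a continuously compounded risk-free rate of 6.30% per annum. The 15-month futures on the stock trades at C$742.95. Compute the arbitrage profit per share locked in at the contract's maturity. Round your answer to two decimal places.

C$31.66 per share

PV(dividends) I = 12.97·e^(−0.0630·9/12) + 13.94·e^(−0.0630·13/12) = 25.3918
Fair futures F* = (S − I)·e^(rT) = (682.82 − 25.3918)·e^0.078750 = 657.4282 × 1.081934 = 711.2939
Market C$742.95 > fair 711.2939: forward overpriced → cash-and-carry (borrow at r, buy the stock and collect the dividends, short the forward).
Profit at T = |F_mkt − F*| = |742.95 − 711.2939| = C$31.66 per share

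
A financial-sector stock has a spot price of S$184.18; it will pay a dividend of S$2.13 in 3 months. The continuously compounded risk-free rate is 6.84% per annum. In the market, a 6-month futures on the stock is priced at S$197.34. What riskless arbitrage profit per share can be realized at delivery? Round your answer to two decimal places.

S$8.92 per share

PV(dividends) I = 2.13·e^(−0.0684·3/12) = 2.0939
Fair futures F* = (S − I)·e^(rT) = (184.18 − 2.0939)·e^0.034200 = 182.0861 × 1.034792 = 188.4212
Market S$197.34 > fair 188.4212: forward overpriced → cash-and-carry (borrow at r, buy the stock and collect the dividends, short the forward).
Profit at T = |F_mkt − F*| = |197.34 − 188.4212| = S$8.92 per share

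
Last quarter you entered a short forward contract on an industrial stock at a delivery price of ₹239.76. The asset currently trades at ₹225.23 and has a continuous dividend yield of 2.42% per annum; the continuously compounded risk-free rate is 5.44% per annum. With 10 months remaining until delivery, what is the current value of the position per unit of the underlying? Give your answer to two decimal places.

₹8.40

Current fair forward for the remaining 10 months: F = S·e^((r − q)·T), (r − q) = 0.0544 − 0.0242 = 0.0302
F = 225.23 · e^(0.0302 × 10/12) = 225.23 × 1.025486 = 230.9702
Value of long forward = (F − K)·e^(−rT) = (230.9702 − 239.76) · e^(−0.0544·10/12)
= -8.7898 × 0.955679 = -8.40
Short position value = −(long value) = ₹8.40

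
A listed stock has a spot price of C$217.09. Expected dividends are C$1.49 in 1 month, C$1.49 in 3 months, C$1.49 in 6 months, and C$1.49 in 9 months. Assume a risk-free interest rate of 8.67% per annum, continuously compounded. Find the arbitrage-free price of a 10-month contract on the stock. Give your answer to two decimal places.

PV(dividends) I = 1.49·e^(−0.0867·1/12) + 1.49·e^(−0.0867·3/12) + 1.49·e^(−0.0867·6/12) + 1.49·e^(−0.0867·9/12)
I = 1.4793 + 1.4581 + 1.4268 + 1.3962 = 5.7604
F = (S − I)·e^(rT) = (217.09 − 5.7604) · e^(0.0867·10/12)
= 211.3296 · e^0.072250 = 211.3296 × 1.074924 = C$227.16

C$227.16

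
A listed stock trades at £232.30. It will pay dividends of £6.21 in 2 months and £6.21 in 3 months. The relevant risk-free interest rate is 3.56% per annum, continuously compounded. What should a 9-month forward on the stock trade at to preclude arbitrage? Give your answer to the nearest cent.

PV(dividends) I = 6.21·e^(−0.0356·2/12) + 6.21·e^(−0.0356·3/12)
I = 6.1733 + 6.1550 = 12.3283
F = (S − I)·e^(rT) = (232.30 − 12.3283) · e^(0.0356·9/12)
= 219.9717 · e^0.026700 = 219.9717 × 1.027060 = £225.92

£225.92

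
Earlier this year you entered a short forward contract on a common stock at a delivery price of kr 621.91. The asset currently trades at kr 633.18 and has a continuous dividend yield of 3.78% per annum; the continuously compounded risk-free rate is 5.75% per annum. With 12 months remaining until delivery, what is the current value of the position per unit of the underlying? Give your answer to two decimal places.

Current fair forward for the remaining 12 months: F = S·e^((r − q)·T), (r − q) = 0.0575 − 0.0378 = 0.0197
F = 633.18 · e^(0.0197 × 12/12) = 633.18 × 1.019895 = 645.7771
Value of long forward = (F − K)·e^(−rT) = (645.7771 − 621.91) · e^(−0.0575·12/12)
= 23.8671 × 0.944122 = 22.53
Short position value = −(long value) = -kr 22.53

-kr 22.53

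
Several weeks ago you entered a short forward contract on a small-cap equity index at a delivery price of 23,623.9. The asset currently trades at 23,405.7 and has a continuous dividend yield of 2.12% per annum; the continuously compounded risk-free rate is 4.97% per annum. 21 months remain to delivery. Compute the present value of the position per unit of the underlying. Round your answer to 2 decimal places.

Current fair forward for the remaining 21 months: F = S·e^((r − q)·T), (r − q) = 0.0497 − 0.0212 = 0.0285
F = 23405.7 · e^(0.0285 × 21/12) = 23405.7 × 1.05113970 = 24602.6605
Value of long forward = (F − K)·e^(−rT) = (24602.6605 − 23623.9) · e^(−0.0497·21/12)
= 978.7605 × 0.91670001 = 897.23
Short position value = −(long value) = -897.23

-897.23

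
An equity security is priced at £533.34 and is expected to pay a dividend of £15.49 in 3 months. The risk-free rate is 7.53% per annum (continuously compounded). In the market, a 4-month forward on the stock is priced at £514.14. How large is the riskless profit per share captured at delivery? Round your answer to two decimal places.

PV(dividends) I = 15.49·e^(−0.0753·3/12) = 15.2011
Fair forward F* = (S − I)·e^(rT) = (533.34 − 15.2011)·e^0.025100 = 518.1389 × 1.025418 = 531.3090
Market £514.14 < fair 531.3090: forward underpriced → reverse cash-and-carry (short the stock, invest proceeds at r, pay the dividends, go long the forward).
Profit at T = |F_mkt − F*| = |514.14 − 531.3090| = £17.17 per share

£17.17 per share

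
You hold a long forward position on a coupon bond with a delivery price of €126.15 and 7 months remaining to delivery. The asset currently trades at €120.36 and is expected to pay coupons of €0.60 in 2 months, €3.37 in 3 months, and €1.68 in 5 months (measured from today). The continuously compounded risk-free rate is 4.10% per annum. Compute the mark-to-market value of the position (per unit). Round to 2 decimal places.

PV(remaining coupons) I = 0.60·e^(−0.0410·2/12) + 3.37·e^(−0.0410·3/12) + 1.68·e^(−0.0410·5/12) = 5.5831
Current forward F = (S − I)·e^(rT) = (120.36 − 5.5831)·e^(0.0410·7/12) = 114.7769 × 1.024205 = 117.5551
Value (long) = (F − K)·e^(−rT) = (117.5551 − 126.15) × 0.976367 = -8.3918
Value = -€8.39

-€8.39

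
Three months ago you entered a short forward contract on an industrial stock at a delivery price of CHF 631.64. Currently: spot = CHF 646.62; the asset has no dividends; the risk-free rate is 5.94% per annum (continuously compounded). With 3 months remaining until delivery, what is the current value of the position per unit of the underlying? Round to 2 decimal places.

-CHF 24.29

Current fair forward for the remaining 3 months: F = S·e^(r·T), r = 0.0594
F = 646.62 · e^(0.0594 × 3/12) = 646.62 × 1.014961 = 656.2941
Value of long forward = (F − K)·e^(−rT) = (656.2941 − 631.64) · e^(−0.0594·3/12)
= 24.6541 × 0.985260 = 24.29
Short position value = −(long value) = -CHF 24.29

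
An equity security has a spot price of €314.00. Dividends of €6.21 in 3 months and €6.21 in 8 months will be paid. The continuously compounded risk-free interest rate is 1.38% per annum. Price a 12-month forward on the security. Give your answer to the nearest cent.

€305.85

PV(dividends) I = 6.21·e^(−0.0138·3/12) + 6.21·e^(−0.0138·8/12)
I = 6.1886 + 6.1531 = 12.3417
F = (S − I)·e^(rT) = (314.00 − 12.3417) · e^(0.0138·12/12)
= 301.6583 · e^0.013800 = 301.6583 × 1.013896 = €305.85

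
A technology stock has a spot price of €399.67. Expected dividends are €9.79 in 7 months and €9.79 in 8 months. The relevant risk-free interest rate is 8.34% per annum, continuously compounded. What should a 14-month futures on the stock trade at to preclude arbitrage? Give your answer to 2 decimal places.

€420.03

PV(dividends) I = 9.79·e^(−0.0834·7/12) + 9.79·e^(−0.0834·8/12)
I = 9.3251 + 9.2605 = 18.5856
F = (S − I)·e^(rT) = (399.67 − 18.5856) · e^(0.0834·14/12)
= 381.0844 · e^0.097300 = 381.0844 × 1.102191 = €420.03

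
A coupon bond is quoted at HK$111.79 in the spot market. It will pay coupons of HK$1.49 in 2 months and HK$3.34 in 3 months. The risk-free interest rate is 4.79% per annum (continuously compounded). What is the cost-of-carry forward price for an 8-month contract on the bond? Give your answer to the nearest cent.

PV(coupons) I = 1.49·e^(−0.0479·2/12) + 3.34·e^(−0.0479·3/12)
I = 1.4782 + 3.3002 = 4.7784
F = (S − I)·e^(rT) = (111.79 − 4.7784) · e^(0.0479·8/12)
= 107.0116 · e^0.031933 = 107.0116 × 1.032448 = HK$110.48

HK$110.48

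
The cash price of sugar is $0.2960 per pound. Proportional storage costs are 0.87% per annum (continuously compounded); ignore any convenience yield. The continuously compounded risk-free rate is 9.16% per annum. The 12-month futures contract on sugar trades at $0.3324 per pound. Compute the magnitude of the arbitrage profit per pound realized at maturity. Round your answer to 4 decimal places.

Fair futures: F* = S·e^(carry·T), with carry = (r + u) = 0.0916 + 0.0087 = 0.1003
F* = 0.2960 · e^(0.1003 × 12/12) = 0.2960 · e^0.100300 = 0.2960 × 1.105503 = $0.3272
Market $0.3324 > fair $0.3272: forward overpriced → cash-and-carry (buy spot, short the forward).
At maturity, profit = |F_mkt − F*| = |0.3324 − 0.3272| = $0.0052 per pound

$0.0052 per pound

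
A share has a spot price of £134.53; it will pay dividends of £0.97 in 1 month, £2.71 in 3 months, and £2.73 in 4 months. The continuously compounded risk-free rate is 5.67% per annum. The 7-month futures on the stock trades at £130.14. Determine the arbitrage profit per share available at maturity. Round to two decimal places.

PV(dividends) I = 0.97·e^(−0.0567·1/12) + 2.71·e^(−0.0567·3/12) + 2.73·e^(−0.0567·4/12) = 6.3162
Fair futures F* = (S − I)·e^(rT) = (134.53 − 6.3162)·e^0.033075 = 128.2138 × 1.033628 = 132.5254
Market £130.14 < fair 132.5254: forward underpriced → reverse cash-and-carry (short the stock, invest proceeds at r, pay the dividends, go long the forward).
Profit at T = |F_mkt − F*| = |130.14 − 132.5254| = £2.39 per share

£2.39 per share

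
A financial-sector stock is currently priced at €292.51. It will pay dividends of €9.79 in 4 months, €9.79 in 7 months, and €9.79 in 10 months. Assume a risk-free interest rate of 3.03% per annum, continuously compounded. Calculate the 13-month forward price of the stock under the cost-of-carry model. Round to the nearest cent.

PV(dividends) I = 9.79·e^(−0.0303·4/12) + 9.79·e^(−0.0303·7/12) + 9.79·e^(−0.0303·10/12)
I = 9.6916 + 9.6185 + 9.5459 = 28.8560
F = (S − I)·e^(rT) = (292.51 − 28.8560) · e^(0.0303·13/12)
= 263.6540 · e^0.032825 = 263.6540 × 1.033370 = €272.45

€272.45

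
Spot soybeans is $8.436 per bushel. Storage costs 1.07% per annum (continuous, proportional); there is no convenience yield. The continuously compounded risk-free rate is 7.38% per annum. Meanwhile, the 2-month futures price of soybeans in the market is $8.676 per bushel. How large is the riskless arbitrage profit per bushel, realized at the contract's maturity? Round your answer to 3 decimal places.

$0.120 per bushel

Fair futures: F* = S·e^(carry·T), with carry = (r + u) = 0.0738 + 0.0107 = 0.0845
F* = 8.436 · e^(0.0845 × 2/12) = 8.436 · e^0.014083 = 8.436 × 1.014183 = $8.5556
Market $8.676 > fair $8.5556: forward overpriced → cash-and-carry (buy spot, short the forward).
At maturity, profit = |F_mkt − F*| = |8.676 − 8.5556| = $0.120 per bushel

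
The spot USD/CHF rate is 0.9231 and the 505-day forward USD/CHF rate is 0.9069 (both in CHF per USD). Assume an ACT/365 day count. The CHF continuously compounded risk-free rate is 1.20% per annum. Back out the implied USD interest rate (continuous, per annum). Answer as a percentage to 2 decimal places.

2.48%

F = S·e^((r_CHF − r_USD)T) ⇒ r_USD = r_CHF − ln(F/S)/T
ln(0.9069/0.9231) = -0.017705; /(505/365) = -0.012797
r_USD = 0.0120 + 0.012797 = 0.024797
r_USD = 2.48%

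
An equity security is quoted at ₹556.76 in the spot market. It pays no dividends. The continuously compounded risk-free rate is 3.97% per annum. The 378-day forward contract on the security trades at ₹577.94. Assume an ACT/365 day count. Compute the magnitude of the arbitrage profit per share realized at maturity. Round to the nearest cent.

₹2.19 per share

Fair forward: F* = S·e^(carry·T), with carry = r = 0.0397
F* = 556.76 · e^(0.0397 × 378/365) = 556.76 · e^0.041114 = 556.76 × 1.041971 = ₹580.1278
Market ₹577.94 < fair ₹580.1278: forward underpriced → reverse cash-and-carry (short spot, go long the forward).
At maturity, profit = |F_mkt − F*| = |577.94 − 580.1278| = ₹2.19 per share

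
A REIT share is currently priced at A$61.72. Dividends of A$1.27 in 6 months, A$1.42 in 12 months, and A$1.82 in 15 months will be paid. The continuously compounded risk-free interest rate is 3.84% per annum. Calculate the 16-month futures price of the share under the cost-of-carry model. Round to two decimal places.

PV(dividends) I = 1.27·e^(−0.0384·6/12) + 1.42·e^(−0.0384·12/12) + 1.82·e^(−0.0384·15/12)
I = 1.2458 + 1.3665 + 1.7347 = 4.3470
F = (S − I)·e^(rT) = (61.72 − 4.3470) · e^(0.0384·16/12)
= 57.3730 · e^0.051200 = 57.3730 × 1.052533 = A$60.39

A$60.39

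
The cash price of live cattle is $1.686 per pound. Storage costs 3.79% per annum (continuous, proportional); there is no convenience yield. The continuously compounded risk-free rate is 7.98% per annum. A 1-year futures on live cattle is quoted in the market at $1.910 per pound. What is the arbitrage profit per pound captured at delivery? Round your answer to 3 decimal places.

Fair futures: F* = S·e^(carry·T), with carry = (r + u) = 0.0798 + 0.0379 = 0.1177
F* = 1.686 · e^(0.1177 × 1) = 1.686 · e^0.117700 = 1.686 × 1.124907 = $1.8966
Market $1.910 > fair $1.8966: forward overpriced → cash-and-carry (buy spot, short the forward).
At maturity, profit = |F_mkt − F*| = |1.910 − 1.8966| = $0.013 per pound

$0.013 per pound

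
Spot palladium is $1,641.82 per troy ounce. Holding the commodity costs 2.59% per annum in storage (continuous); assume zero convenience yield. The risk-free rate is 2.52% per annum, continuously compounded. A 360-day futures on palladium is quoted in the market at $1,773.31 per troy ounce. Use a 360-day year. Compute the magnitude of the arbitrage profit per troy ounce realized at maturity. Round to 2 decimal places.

$45.41 per troy ounce

Fair futures: F* = S·e^(carry·T), with carry = (r + u) = 0.0252 + 0.0259 = 0.0511
F* = 1641.82 · e^(0.0511 × 360/360) = 1641.82 · e^0.05110000 = 1641.82 × 1.05242813 = $1727.8976
Market $1773.31 > fair $1727.8976: forward overpriced → cash-and-carry (buy spot, short the forward).
At maturity, profit = |F_mkt − F*| = |1773.31 − 1727.8976| = $45.41 per troy ounce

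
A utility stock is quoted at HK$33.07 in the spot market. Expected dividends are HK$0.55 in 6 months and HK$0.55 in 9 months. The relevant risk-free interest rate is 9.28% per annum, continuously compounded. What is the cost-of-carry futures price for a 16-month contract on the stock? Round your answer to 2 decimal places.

HK$36.25

PV(dividends) I = 0.55·e^(−0.0928·6/12) + 0.55·e^(−0.0928·9/12)
I = 0.5251 + 0.5130 = 1.0381
F = (S − I)·e^(rT) = (33.07 − 1.0381) · e^(0.0928·16/12)
= 32.0319 · e^0.123733 = 32.0319 × 1.131714 = HK$36.25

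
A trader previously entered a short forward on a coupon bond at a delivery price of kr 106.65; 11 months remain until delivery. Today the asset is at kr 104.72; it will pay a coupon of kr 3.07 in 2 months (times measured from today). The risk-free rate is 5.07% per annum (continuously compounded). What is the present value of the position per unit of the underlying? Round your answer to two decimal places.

PV(remaining coupons) I = 3.07·e^(−0.0507·2/12) = 3.0442
Current forward F = (S − I)·e^(rT) = (104.72 − 3.0442)·e^(0.0507·11/12) = 101.6758 × 1.047572 = 106.5127
Value (long) = (F − K)·e^(−rT) = (106.5127 − 106.65) × 0.954588 = -0.1311
Short position value = −(long value) = kr 0.13

kr 0.13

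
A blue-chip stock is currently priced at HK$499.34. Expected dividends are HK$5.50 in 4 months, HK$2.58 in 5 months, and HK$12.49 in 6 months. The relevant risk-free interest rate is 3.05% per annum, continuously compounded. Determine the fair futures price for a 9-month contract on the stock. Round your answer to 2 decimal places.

PV(dividends) I = 5.50·e^(−0.0305·4/12) + 2.58·e^(−0.0305·5/12) + 12.49·e^(−0.0305·6/12)
I = 5.4444 + 2.5474 + 12.3010 = 20.2928
F = (S − I)·e^(rT) = (499.34 − 20.2928) · e^(0.0305·9/12)
= 479.0472 · e^0.022875 = 479.0472 × 1.023139 = HK$490.13

HK$490.13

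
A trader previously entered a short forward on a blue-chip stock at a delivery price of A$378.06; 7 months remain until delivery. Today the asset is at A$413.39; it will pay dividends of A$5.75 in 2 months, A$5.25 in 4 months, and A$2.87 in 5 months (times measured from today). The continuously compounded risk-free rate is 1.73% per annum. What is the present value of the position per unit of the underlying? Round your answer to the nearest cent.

PV(remaining dividends) I = 5.75·e^(−0.0173·2/12) + 5.25·e^(−0.0173·4/12) + 2.87·e^(−0.0173·5/12) = 13.8026
Current forward F = (S − I)·e^(rT) = (413.39 − 13.8026)·e^(0.0173·7/12) = 399.5874 × 1.010143 = 403.6404
Value (long) = (F − K)·e^(−rT) = (403.6404 − 378.06) × 0.989959 = 25.3235
Short position value = −(long value) = -A$25.32

-A$25.32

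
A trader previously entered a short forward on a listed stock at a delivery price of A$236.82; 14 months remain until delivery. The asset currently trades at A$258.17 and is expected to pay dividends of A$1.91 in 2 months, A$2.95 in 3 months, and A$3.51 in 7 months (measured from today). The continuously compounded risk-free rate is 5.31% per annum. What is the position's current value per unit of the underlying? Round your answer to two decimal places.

-A$27.37

PV(remaining dividends) I = 1.91·e^(−0.0531·2/12) + 2.95·e^(−0.0531·3/12) + 3.51·e^(−0.0531·7/12) = 8.2072
Current forward F = (S − I)·e^(rT) = (258.17 − 8.2072)·e^(0.0531·14/12) = 249.9628 × 1.063909 = 265.9377
Value (long) = (F − K)·e^(−rT) = (265.9377 − 236.82) × 0.939930 = 27.3686
Short position value = −(long value) = -A$27.37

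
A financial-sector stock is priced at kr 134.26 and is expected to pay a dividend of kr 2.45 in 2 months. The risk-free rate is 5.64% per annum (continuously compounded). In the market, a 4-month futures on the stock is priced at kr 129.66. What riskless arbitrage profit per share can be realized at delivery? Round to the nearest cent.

kr 4.67 per share

PV(dividends) I = 2.45·e^(−0.0564·2/12) = 2.4271
Fair futures F* = (S − I)·e^(rT) = (134.26 − 2.4271)·e^0.018800 = 131.8329 × 1.018978 = 134.3348
Market kr 129.66 < fair 134.3348: forward underpriced → reverse cash-and-carry (short the stock, invest proceeds at r, pay the dividends, go long the forward).
Profit at T = |F_mkt − F*| = |129.66 − 134.3348| = kr 4.67 per share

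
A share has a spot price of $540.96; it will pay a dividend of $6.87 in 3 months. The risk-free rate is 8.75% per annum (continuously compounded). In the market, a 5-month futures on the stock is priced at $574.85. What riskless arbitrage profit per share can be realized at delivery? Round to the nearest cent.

$20.77 per share

PV(dividends) I = 6.87·e^(−0.0875·3/12) = 6.7214
Fair futures F* = (S − I)·e^(rT) = (540.96 − 6.7214)·e^0.036458 = 534.2386 × 1.037131 = 554.0754
Market $574.85 > fair 554.0754: forward overpriced → cash-and-carry (borrow at r, buy the stock and collect the dividends, short the forward).
Profit at T = |F_mkt − F*| = |574.85 − 554.0754| = $20.77 per share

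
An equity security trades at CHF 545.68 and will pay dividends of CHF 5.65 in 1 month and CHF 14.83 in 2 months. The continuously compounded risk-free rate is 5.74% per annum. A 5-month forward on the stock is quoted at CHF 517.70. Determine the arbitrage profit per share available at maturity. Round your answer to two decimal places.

CHF 20.38 per share

PV(dividends) I = 5.65·e^(−0.0574·1/12) + 14.83·e^(−0.0574·2/12) = 20.3118
Fair forward F* = (S − I)·e^(rT) = (545.68 − 20.3118)·e^0.023917 = 525.3682 × 1.024205 = 538.0847
Market CHF 517.70 < fair 538.0847: forward underpriced → reverse cash-and-carry (short the stock, invest proceeds at r, pay the dividends, go long the forward).
Profit at T = |F_mkt − F*| = |517.70 − 538.0847| = CHF 20.38 per share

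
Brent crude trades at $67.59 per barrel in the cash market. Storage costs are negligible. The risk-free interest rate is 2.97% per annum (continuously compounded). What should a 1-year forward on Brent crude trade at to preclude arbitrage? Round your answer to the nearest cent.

$69.63 per barrel

F = S·e^(rT) = 67.59 · e^(0.0297 × 1) = 67.59 · e^0.029700
= 67.59 × 1.030145 = $69.63 per barrel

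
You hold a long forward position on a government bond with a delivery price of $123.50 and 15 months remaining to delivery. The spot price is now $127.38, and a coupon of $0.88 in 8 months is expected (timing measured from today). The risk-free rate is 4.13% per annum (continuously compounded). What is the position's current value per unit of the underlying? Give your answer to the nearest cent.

PV(remaining coupons) I = 0.88·e^(−0.0413·8/12) = 0.8561
Current forward F = (S − I)·e^(rT) = (127.38 − 0.8561)·e^(0.0413·15/12) = 126.5239 × 1.052981 = 133.2273
Value (long) = (F − K)·e^(−rT) = (133.2273 − 123.50) × 0.949685 = 9.2379
Value = $9.24

$9.24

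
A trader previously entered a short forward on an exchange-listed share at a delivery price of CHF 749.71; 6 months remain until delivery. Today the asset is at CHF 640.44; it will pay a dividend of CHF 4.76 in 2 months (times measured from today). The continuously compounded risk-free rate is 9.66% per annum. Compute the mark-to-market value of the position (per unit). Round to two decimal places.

CHF 78.60

PV(remaining dividends) I = 4.76·e^(−0.0966·2/12) = 4.6840
Current forward F = (S − I)·e^(rT) = (640.44 − 4.6840)·e^(0.0966·6/12) = 635.7560 × 1.049485 = 667.2164
Value (long) = (F − K)·e^(−rT) = (667.2164 − 749.71) × 0.952848 = -78.6039
Short position value = −(long value) = CHF 78.60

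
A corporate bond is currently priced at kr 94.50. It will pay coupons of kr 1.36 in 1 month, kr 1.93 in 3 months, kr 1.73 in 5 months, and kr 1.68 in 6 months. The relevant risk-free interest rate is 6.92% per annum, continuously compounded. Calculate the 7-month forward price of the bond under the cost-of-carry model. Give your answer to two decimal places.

kr 91.57

PV(coupons) I = 1.36·e^(−0.0692·1/12) + 1.93·e^(−0.0692·3/12) + 1.73·e^(−0.0692·5/12) + 1.68·e^(−0.0692·6/12)
I = 1.3522 + 1.8969 + 1.6808 + 1.6229 = 6.5528
F = (S − I)·e^(rT) = (94.50 − 6.5528) · e^(0.0692·7/12)
= 87.9472 · e^0.040367 = 87.9472 × 1.041193 = kr 91.57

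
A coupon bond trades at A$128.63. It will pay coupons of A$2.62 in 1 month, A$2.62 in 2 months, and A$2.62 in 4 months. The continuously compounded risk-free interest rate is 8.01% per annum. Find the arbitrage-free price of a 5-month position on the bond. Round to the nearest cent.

A$124.99

PV(coupons) I = 2.62·e^(−0.0801·1/12) + 2.62·e^(−0.0801·2/12) + 2.62·e^(−0.0801·4/12)
I = 2.6026 + 2.5853 + 2.5510 = 7.7389
F = (S − I)·e^(rT) = (128.63 − 7.7389) · e^(0.0801·5/12)
= 120.8911 · e^0.033375 = 120.8911 × 1.033938 = A$124.99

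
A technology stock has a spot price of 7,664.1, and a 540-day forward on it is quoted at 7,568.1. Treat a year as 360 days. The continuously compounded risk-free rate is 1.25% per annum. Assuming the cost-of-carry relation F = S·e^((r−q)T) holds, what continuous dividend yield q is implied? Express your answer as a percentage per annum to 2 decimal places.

2.09%

From F = S·e^((r−q)T): (r − q) = ln(F/S)/T
ln(7568.1/7664.1) = ln(0.987474) = -0.012605
(r − q) = -0.012605 / (540/360) = -0.008403
q = r − ln(F/S)/T = 0.0125 + 0.008403 = 0.020903
q = 2.09%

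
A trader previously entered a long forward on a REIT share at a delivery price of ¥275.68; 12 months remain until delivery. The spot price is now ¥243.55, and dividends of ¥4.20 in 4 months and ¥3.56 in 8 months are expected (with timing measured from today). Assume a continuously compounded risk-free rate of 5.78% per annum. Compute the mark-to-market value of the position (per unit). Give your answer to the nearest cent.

-¥24.19

PV(remaining dividends) I = 4.20·e^(−0.0578·4/12) + 3.56·e^(−0.0578·8/12) = 7.5453
Current forward F = (S − I)·e^(rT) = (243.55 − 7.5453)·e^(0.0578·12/12) = 236.0047 × 1.059503 = 250.0477
Value (long) = (F − K)·e^(−rT) = (250.0477 − 275.68) × 0.943839 = -24.1928
Value = -¥24.19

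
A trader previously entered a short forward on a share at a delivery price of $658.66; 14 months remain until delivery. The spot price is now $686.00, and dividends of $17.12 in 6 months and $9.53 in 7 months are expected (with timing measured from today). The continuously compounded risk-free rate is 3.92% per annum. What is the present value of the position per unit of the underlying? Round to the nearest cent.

-$30.68

PV(remaining dividends) I = 17.12·e^(−0.0392·6/12) + 9.53·e^(−0.0392·7/12) = 26.1023
Current forward F = (S − I)·e^(rT) = (686.00 − 26.1023)·e^(0.0392·14/12) = 659.8977 × 1.046795 = 690.7776
Value (long) = (F − K)·e^(−rT) = (690.7776 − 658.66) × 0.955297 = 30.6818
Short position value = −(long value) = -$30.68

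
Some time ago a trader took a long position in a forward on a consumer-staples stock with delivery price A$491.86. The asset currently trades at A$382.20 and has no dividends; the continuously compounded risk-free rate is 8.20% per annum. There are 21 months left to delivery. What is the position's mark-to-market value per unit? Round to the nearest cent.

Current fair forward for the remaining 21 months: F = S·e^(r·T), r = 0.0820
F = 382.20 · e^(0.0820 × 21/12) = 382.20 × 1.154307 = 441.1761
Value of long forward = (F − K)·e^(−rT) = (441.1761 − 491.86) · e^(−0.0820·21/12)
= -50.6839 × 0.866321 = -43.91

-A$43.91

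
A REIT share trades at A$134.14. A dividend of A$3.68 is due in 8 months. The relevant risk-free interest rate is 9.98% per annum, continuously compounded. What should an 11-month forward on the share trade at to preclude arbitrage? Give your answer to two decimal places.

PV(dividends) I = 3.68·e^(−0.0998·8/12)
I = 3.4431
F = (S − I)·e^(rT) = (134.14 − 3.4431) · e^(0.0998·11/12)
= 130.6969 · e^0.091483 = 130.6969 × 1.095798 = A$143.22

A$143.22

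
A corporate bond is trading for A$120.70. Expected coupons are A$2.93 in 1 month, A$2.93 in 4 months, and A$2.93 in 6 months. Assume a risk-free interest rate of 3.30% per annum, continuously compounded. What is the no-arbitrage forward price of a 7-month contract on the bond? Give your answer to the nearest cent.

A$114.17

PV(coupons) I = 2.93·e^(−0.0330·1/12) + 2.93·e^(−0.0330·4/12) + 2.93·e^(−0.0330·6/12)
I = 2.9220 + 2.8979 + 2.8821 = 8.7020
F = (S − I)·e^(rT) = (120.70 − 8.7020) · e^(0.0330·7/12)
= 111.9980 · e^0.019250 = 111.9980 × 1.019436 = A$114.17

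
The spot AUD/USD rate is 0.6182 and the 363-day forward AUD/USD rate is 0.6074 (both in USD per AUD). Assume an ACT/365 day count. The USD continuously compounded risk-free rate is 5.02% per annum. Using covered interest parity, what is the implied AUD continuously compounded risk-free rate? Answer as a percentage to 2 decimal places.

6.79%

F = S·e^((r_USD − r_AUD)T) ⇒ r_AUD = r_USD − ln(F/S)/T
ln(0.6074/0.6182) = -0.017624; /(363/365) = -0.017721
r_AUD = 0.0502 + 0.017721 = 0.067921
r_AUD = 6.79%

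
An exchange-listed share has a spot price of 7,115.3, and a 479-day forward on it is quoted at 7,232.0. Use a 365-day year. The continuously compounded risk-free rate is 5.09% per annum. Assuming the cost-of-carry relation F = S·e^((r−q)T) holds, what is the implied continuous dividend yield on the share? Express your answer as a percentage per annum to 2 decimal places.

From F = S·e^((r−q)T): (r − q) = ln(F/S)/T
ln(7232.0/7115.3) = ln(1.016401) = 0.016268
(r − q) = 0.016268 / (479/365) = 0.012396
q = r − ln(F/S)/T = 0.0509 − 0.012396 = 0.038504
q = 3.85%

3.85%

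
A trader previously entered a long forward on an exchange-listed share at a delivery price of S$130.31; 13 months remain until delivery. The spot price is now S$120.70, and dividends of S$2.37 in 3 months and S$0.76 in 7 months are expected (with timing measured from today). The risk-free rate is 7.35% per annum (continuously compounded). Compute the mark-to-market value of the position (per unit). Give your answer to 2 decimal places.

-S$2.69

PV(remaining dividends) I = 2.37·e^(−0.0735·3/12) + 0.76·e^(−0.0735·7/12) = 3.0550
Current forward F = (S − I)·e^(rT) = (120.70 − 3.0550)·e^(0.0735·13/12) = 117.6450 × 1.082881 = 127.3955
Value (long) = (F − K)·e^(−rT) = (127.3955 − 130.31) × 0.923463 = -2.6914
Value = -S$2.69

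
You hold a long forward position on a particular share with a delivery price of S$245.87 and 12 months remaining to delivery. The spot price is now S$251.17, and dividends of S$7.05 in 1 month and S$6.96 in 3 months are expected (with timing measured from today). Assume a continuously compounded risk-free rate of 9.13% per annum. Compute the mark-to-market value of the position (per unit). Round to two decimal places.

PV(remaining dividends) I = 7.05·e^(−0.0913·1/12) + 6.96·e^(−0.0913·3/12) = 13.7995
Current forward F = (S − I)·e^(rT) = (251.17 − 13.7995)·e^(0.0913·12/12) = 237.3705 × 1.095598 = 260.0626
Value (long) = (F − K)·e^(−rT) = (260.0626 − 245.87) × 0.912744 = 12.9542
Value = S$12.95

S$12.95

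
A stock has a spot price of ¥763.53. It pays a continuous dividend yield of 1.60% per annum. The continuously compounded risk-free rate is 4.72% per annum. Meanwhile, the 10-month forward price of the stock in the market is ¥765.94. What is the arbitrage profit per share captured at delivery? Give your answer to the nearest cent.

¥17.70 per share

Fair forward: F* = S·e^(carry·T), with carry = (r − q) = 0.0472 − 0.0160 = 0.0312
F* = 763.53 · e^(0.0312 × 10/12) = 763.53 · e^0.026000 = 763.53 × 1.026341 = ¥783.6421
Market ¥765.94 < fair ¥783.6421: forward underpriced → reverse cash-and-carry (short spot, go long the forward).
At maturity, profit = |F_mkt − F*| = |765.94 − 783.6421| = ¥17.70 per share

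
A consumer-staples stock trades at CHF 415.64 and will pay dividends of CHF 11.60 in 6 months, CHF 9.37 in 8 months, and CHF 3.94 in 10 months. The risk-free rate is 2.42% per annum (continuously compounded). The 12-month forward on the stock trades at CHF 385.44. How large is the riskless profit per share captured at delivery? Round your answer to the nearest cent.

PV(dividends) I = 11.60·e^(−0.0242·6/12) + 9.37·e^(−0.0242·8/12) + 3.94·e^(−0.0242·10/12) = 24.5419
Fair forward F* = (S − I)·e^(rT) = (415.64 − 24.5419)·e^0.024200 = 391.0981 × 1.024495 = 400.6780
Market CHF 385.44 < fair 400.6780: forward underpriced → reverse cash-and-carry (short the stock, invest proceeds at r, pay the dividends, go long the forward).
Profit at T = |F_mkt − F*| = |385.44 − 400.6780| = CHF 15.24 per share

CHF 15.24 per share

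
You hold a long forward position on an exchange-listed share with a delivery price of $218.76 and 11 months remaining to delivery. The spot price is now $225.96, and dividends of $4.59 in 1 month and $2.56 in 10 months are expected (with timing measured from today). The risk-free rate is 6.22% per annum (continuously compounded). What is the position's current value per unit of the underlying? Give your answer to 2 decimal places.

PV(remaining dividends) I = 4.59·e^(−0.0622·1/12) + 2.56·e^(−0.0622·10/12) = 6.9970
Current forward F = (S − I)·e^(rT) = (225.96 − 6.9970)·e^(0.0622·11/12) = 218.9630 × 1.058673 = 231.8102
Value (long) = (F − K)·e^(−rT) = (231.8102 − 218.76) × 0.944578 = 12.3269
Value = $12.33

$12.33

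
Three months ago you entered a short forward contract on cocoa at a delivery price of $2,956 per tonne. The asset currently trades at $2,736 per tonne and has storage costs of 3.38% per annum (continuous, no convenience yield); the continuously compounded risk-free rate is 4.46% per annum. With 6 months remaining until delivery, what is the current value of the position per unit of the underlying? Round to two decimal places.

$108.18 per tonne

Current fair forward for the remaining 6 months: F = S·e^((r + u)·T), (r + u) = 0.0446 + 0.0338 = 0.0784
F = 2736 · e^(0.0784 × 6/12) = 2736 × 1.03997846 = 2845.3811
Value of long forward = (F − K)·e^(−rT) = (2845.3811 − 2956) · e^(−0.0446·6/12)
= -110.6189 × 0.97794681 = -108.18
Short position value = −(long value) = $108.18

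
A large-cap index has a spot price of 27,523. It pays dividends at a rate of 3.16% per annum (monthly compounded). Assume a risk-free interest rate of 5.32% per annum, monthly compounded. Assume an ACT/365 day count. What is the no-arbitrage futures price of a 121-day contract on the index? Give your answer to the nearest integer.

27,720

F = S · (1+r/12)^(12T) / (1+q/12)^(12T)
= 27523 × 1.017753 / 1.010517 = 27523 × 1.007161
F = 27,720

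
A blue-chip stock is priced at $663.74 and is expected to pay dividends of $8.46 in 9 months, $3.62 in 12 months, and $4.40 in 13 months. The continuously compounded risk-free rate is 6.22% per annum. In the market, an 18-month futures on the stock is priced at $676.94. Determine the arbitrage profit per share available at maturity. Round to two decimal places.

$34.59 per share

PV(dividends) I = 8.46·e^(−0.0622·9/12) + 3.62·e^(−0.0622·12/12) + 4.40·e^(−0.0622·13/12) = 15.5894
Fair futures F* = (S − I)·e^(rT) = (663.74 − 15.5894)·e^0.093300 = 648.1506 × 1.097791 = 711.5339
Market $676.94 < fair 711.5339: forward underpriced → reverse cash-and-carry (short the stock, invest proceeds at r, pay the dividends, go long the forward).
Profit at T = |F_mkt − F*| = |676.94 − 711.5339| = $34.59 per share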